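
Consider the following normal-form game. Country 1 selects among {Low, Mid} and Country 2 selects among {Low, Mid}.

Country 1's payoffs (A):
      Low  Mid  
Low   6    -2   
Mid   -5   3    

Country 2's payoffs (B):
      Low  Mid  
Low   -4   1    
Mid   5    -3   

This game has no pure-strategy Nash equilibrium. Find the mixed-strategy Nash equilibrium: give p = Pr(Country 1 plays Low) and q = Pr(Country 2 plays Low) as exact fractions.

Each player's mixing probability is pinned down by making the *other* player indifferent.
Country 2 indifferent between Low and Mid: p·(-4) + (1−p)·5 = p·1 + (1−p)·(-3) ⟹ 5 + (-9)p = (-3) + 4p ⟹ p = 8/13.
Country 1 indifferent between Low and Mid: q·6 + (1−q)·(-2) = q·(-5) + (1−q)·3 ⟹ (-2) + 8q = 3 + (-8)q ⟹ q = 5/16.

p = 8/13, q = 5/16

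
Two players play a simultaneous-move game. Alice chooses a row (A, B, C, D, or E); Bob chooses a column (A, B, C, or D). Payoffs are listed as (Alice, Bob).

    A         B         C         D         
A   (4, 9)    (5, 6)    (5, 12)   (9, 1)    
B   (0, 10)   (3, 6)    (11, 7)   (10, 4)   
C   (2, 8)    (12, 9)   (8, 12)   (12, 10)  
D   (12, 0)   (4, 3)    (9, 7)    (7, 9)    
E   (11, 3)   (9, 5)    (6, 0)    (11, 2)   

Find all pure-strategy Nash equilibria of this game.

Find each player's best response to every opponent strategy; NE are the intersections.
Alice's best responses — vs A: D (payoff 12); vs B: C (payoff 12); vs C: B (payoff 11); vs D: C (payoff 12).
Bob's best responses — vs A: C (payoff 12); vs B: A (payoff 10); vs C: C (payoff 12); vs D: D (payoff 9); vs E: B (payoff 5).
No cell has both players best-responding. For instance, Alice's best reply to D is C, but against C Bob prefers C over D.

There is no pure-strategy Nash equilibrium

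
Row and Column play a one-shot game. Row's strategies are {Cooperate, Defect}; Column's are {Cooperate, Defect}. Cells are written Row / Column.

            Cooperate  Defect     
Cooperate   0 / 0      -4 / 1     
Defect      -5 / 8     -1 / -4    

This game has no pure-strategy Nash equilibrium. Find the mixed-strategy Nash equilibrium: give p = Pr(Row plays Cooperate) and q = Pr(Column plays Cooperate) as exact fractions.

Each player's mixing probability is pinned down by making the *other* player indifferent.
Column indifferent between Cooperate and Defect: p·0 + (1−p)·8 = p·1 + (1−p)·(-4) ⟹ 8 + (-8)p = (-4) + 5p ⟹ p = 12/13.
Row indifferent between Cooperate and Defect: q·0 + (1−q)·(-4) = q·(-5) + (1−q)·(-1) ⟹ (-4) + 4q = (-1) + (-4)q ⟹ q = 3/8.

p = 12/13, q = 3/8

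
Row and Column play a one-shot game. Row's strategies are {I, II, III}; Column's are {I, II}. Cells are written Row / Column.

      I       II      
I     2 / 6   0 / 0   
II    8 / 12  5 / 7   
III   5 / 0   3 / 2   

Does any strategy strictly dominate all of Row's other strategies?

Check whether one of Row's strategies beats all alternatives regardless of what the opponent does.
II strictly dominates: vs I: 8 > each of {2, 5}; vs II: 5 > each of {0, 3}.

II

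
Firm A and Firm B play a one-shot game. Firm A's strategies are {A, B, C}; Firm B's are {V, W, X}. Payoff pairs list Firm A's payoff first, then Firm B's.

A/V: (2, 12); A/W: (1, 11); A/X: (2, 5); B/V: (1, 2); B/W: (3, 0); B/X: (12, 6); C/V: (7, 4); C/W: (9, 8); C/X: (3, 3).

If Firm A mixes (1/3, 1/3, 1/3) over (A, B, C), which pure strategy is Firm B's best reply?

Firm B's best reply maximizes expected payoff against the mix.
V: (1/3)·12 + (1/3)·2 + (1/3)·4 = 6
W: (1/3)·11 + (1/3)·0 + (1/3)·8 = 19/3
X: (1/3)·5 + (1/3)·6 + (1/3)·3 = 14/3
Highest expected payoff is 19/3, from W.

W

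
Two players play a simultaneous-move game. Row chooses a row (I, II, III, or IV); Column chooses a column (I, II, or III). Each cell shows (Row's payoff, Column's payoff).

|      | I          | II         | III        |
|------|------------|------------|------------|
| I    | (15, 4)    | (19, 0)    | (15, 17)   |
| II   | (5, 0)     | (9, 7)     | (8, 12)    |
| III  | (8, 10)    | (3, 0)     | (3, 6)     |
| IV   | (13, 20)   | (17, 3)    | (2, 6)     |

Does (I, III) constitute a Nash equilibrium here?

Holding Column at III: Row gets 15 from I, versus 8 from II, 3 from III, 2 from IV. No profitable deviation for Row.
Holding Row at I: Column gets 17 from III, versus 4 from I, 0 from II. No profitable deviation for Column either.

Yes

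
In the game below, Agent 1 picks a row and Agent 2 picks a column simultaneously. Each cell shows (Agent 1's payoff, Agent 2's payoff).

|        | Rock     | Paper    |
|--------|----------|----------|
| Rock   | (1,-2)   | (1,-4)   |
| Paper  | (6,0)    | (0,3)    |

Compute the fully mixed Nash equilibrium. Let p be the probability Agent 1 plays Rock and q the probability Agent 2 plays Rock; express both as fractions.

p = 3/5, q = 1/6

In a mixed NE each player is indifferent between their pure strategies, so the opponent's mix sets the indifference.
Agent 2 indifferent between Rock and Paper: p·(-2) + (1−p)·0 = p·(-4) + (1−p)·3 ⟹ 0 + (-2)p = 3 + (-7)p ⟹ p = 3/5.
Agent 1 indifferent between Rock and Paper: q·1 + (1−q)·1 = q·6 + (1−q)·0 ⟹ 1 + 0q = 0 + 6q ⟹ q = 1/6.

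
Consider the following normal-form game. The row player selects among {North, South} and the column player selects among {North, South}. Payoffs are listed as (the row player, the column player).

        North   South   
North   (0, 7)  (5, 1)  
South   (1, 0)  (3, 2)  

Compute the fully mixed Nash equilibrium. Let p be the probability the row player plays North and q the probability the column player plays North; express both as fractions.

p = 1/4, q = 2/3

In a mixed NE each player is indifferent between their pure strategies, so the opponent's mix sets the indifference.
The column player indifferent between North and South: p·7 + (1−p)·0 = p·1 + (1−p)·2 ⟹ 0 + 7p = 2 + (-1)p ⟹ p = 1/4.
The row player indifferent between North and South: q·0 + (1−q)·5 = q·1 + (1−q)·3 ⟹ 5 + (-5)q = 3 + (-2)q ⟹ q = 2/3.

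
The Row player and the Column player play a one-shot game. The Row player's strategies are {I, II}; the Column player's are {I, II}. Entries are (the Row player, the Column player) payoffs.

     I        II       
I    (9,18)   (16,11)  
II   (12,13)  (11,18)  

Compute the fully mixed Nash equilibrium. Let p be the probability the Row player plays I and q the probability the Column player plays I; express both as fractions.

In a mixed NE each player is indifferent between their pure strategies, so the opponent's mix sets the indifference.
The Column player indifferent between I and II: p·18 + (1−p)·13 = p·11 + (1−p)·18 ⟹ 13 + 5p = 18 + (-7)p ⟹ p = 5/12.
The Row player indifferent between I and II: q·9 + (1−q)·16 = q·12 + (1−q)·11 ⟹ 16 + (-7)q = 11 + 1q ⟹ q = 5/8.

p = 5/12, q = 5/8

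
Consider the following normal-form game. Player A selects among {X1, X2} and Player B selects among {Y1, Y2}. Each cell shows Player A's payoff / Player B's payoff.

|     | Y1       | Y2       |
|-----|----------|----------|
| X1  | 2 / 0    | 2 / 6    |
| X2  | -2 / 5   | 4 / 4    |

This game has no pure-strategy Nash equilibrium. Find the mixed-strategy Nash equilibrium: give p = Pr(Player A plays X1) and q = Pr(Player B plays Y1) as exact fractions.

Each player's mixing probability is pinned down by making the *other* player indifferent.
Player B indifferent between Y1 and Y2: p·0 + (1−p)·5 = p·6 + (1−p)·4 ⟹ 5 + (-5)p = 4 + 2p ⟹ p = 1/7.
Player A indifferent between X1 and X2: q·2 + (1−q)·2 = q·(-2) + (1−q)·4 ⟹ 2 + 0q = 4 + (-6)q ⟹ q = 1/3.

p = 1/7, q = 1/3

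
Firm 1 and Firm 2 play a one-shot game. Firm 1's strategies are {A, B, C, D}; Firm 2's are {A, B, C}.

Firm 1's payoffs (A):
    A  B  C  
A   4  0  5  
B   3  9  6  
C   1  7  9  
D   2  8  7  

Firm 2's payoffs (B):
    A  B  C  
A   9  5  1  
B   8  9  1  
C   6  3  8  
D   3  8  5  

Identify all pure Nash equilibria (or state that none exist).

A profile is a Nash equilibrium when each player is best-responding to the other.
Firm 1's best responses — vs A: A (payoff 4); vs B: B (payoff 9); vs C: C (payoff 9).
Firm 2's best responses — vs A: A (payoff 9); vs B: B (payoff 9); vs C: C (payoff 8); vs D: B (payoff 8).
Mutual best responses occur at (A, A), (B, B), and (C, C); at each, neither player gains by switching.

(A, A), (B, B), and (C, C)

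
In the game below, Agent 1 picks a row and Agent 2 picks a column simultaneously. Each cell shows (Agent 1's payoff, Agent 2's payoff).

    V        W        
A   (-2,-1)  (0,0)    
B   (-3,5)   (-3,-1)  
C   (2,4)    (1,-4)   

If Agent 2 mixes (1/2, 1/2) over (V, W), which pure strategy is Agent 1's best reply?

C

Compute Agent 1's expected payoff from each pure strategy against the given mix.
A: (1/2)·(-2) + (1/2)·0 = -1
B: (1/2)·(-3) + (1/2)·(-3) = -3
C: (1/2)·2 + (1/2)·1 = 3/2
Highest expected payoff is 3/2, from C.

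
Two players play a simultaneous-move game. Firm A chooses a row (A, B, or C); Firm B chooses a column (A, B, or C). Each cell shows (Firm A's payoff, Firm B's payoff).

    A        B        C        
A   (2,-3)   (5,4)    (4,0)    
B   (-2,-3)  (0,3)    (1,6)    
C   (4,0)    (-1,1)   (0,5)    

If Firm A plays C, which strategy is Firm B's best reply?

C

With Firm A fixed at C, Firm B's payoffs are: A → 0, B → 1, C → 5.
The maximum is 5, achieved by C.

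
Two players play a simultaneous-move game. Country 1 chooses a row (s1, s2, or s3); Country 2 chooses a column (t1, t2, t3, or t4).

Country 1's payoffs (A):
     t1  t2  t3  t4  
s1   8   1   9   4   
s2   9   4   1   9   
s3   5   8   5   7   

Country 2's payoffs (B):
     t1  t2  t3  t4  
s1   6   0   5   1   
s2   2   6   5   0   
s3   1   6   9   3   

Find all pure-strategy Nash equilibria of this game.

No pure-strategy Nash equilibrium

Find each player's best response to every opponent strategy; NE are the intersections.
Country 1's best responses — vs t1: s2 (payoff 9); vs t2: s3 (payoff 8); vs t3: s1 (payoff 9); vs t4: s2 (payoff 9).
Country 2's best responses — vs s1: t1 (payoff 6); vs s2: t2 (payoff 6); vs s3: t3 (payoff 9).
No cell has both players best-responding. For instance, Country 1's best reply to t4 is s2, but against s2 Country 2 prefers t2 over t4.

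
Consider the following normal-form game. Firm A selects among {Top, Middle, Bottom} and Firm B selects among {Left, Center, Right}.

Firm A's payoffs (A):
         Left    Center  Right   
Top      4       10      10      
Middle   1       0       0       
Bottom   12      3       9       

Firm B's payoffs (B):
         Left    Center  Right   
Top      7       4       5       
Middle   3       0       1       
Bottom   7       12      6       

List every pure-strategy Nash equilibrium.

Find each player's best response to every opponent strategy; NE are the intersections.
Firm A's best responses — vs Left: Bottom (payoff 12); vs Center: Top (payoff 10); vs Right: Top (payoff 10).
Firm B's best responses — vs Top: Left (payoff 7); vs Middle: Left (payoff 3); vs Bottom: Center (payoff 12).
No cell has both players best-responding. For instance, Firm A's best reply to Left is Bottom, but against Bottom Firm B prefers Center over Left.

No pure-strategy Nash equilibrium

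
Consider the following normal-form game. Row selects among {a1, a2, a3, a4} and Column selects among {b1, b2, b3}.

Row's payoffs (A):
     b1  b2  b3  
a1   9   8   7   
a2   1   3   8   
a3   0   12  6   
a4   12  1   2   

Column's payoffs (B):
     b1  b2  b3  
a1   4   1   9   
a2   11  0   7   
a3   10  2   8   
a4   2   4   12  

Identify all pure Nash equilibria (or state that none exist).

No pure-strategy Nash equilibrium

A profile is a Nash equilibrium when each player is best-responding to the other.
Row's best responses — vs b1: a4 (payoff 12); vs b2: a3 (payoff 12); vs b3: a2 (payoff 8).
Column's best responses — vs a1: b3 (payoff 9); vs a2: b1 (payoff 11); vs a3: b1 (payoff 10); vs a4: b3 (payoff 12).
No cell has both players best-responding. For instance, Row's best reply to b1 is a4, but against a4 Column prefers b3 over b1.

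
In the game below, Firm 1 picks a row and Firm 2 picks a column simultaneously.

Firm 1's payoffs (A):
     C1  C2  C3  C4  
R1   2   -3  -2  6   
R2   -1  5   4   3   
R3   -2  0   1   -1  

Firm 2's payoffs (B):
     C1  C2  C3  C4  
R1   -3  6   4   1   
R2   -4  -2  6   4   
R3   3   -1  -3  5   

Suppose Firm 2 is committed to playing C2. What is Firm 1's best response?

R2

With Firm 2 fixed at C2, Firm 1's payoffs are: R1 → -3, R2 → 5, R3 → 0.
The maximum is 5, achieved by R2.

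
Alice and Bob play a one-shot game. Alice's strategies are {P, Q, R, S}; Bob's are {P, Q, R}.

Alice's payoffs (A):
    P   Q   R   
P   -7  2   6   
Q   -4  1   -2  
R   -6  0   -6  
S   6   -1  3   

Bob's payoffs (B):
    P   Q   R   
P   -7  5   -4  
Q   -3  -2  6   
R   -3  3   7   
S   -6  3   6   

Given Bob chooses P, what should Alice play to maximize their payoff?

With Bob fixed at P, Alice's payoffs are: P → -7, Q → -4, R → -6, S → 6.
The maximum is 6, achieved by S.

S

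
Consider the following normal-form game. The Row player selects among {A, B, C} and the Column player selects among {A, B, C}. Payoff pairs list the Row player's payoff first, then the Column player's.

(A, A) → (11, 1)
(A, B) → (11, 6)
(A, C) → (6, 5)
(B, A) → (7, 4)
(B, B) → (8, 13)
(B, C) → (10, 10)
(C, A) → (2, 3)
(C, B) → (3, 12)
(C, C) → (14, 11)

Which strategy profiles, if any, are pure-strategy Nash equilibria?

(A, B)

Check mutual best responses: a cell is a NE iff neither player can gain by unilaterally deviating.
The Row player's best responses — vs A: A (payoff 11); vs B: A (payoff 11); vs C: C (payoff 14).
The Column player's best responses — vs A: B (payoff 6); vs B: B (payoff 13); vs C: B (payoff 12).
The only mutual best response is (A, B); neither player gains by switching there.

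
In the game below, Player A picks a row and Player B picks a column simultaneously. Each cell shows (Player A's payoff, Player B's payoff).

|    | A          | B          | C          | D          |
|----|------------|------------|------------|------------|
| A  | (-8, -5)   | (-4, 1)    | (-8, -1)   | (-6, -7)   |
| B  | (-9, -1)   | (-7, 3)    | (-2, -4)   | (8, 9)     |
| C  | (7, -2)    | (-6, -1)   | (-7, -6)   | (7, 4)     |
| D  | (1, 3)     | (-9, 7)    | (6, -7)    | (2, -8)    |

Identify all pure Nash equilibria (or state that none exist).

(A, B) and (B, D)

Find each player's best response to every opponent strategy; NE are the intersections.
Player A's best responses — vs A: C (payoff 7); vs B: A (payoff -4); vs C: D (payoff 6); vs D: B (payoff 8).
Player B's best responses — vs A: B (payoff 1); vs B: D (payoff 9); vs C: D (payoff 4); vs D: B (payoff 7).
Mutual best responses occur at (A, B) and (B, D); at each, neither player gains by switching.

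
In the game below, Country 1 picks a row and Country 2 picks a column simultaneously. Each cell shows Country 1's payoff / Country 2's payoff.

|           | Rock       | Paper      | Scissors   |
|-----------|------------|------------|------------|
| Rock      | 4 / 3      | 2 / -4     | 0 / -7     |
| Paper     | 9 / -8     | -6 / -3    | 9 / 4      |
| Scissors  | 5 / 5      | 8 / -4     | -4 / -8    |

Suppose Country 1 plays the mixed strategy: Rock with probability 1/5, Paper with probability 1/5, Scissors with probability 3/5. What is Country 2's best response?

Rock

Compute Country 2's expected payoff from each pure strategy against the given mix.
Rock: (1/5)·3 + (1/5)·(-8) + (3/5)·5 = 2
Paper: (1/5)·(-4) + (1/5)·(-3) + (3/5)·(-4) = -19/5
Scissors: (1/5)·(-7) + (1/5)·4 + (3/5)·(-8) = -27/5
Highest expected payoff is 2, from Rock.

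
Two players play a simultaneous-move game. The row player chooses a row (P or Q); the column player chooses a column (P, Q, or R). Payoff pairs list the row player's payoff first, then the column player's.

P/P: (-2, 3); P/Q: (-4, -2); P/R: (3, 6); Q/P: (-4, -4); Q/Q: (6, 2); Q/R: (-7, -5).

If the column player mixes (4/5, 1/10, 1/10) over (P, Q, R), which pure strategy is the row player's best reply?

The row player's best reply maximizes expected payoff against the mix.
P: (4/5)·(-2) + (1/10)·(-4) + (1/10)·3 = -17/10
Q: (4/5)·(-4) + (1/10)·6 + (1/10)·(-7) = -33/10
Highest expected payoff is -17/10, from P.

P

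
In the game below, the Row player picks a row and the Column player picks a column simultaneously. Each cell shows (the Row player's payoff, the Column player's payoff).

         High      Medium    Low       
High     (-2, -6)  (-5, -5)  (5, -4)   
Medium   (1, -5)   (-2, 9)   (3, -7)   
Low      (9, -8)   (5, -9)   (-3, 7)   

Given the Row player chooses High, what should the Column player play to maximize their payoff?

Low

With the Row player fixed at High, the Column player's payoffs are: High → -6, Medium → -5, Low → -4.
The maximum is -4, achieved by Low.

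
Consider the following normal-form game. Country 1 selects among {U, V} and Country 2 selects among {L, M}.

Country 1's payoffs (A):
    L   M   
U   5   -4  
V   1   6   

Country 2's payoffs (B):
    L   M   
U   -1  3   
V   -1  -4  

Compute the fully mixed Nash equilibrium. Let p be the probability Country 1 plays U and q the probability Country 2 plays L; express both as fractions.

In a mixed NE each player is indifferent between their pure strategies, so the opponent's mix sets the indifference.
Country 2 indifferent between L and M: p·(-1) + (1−p)·(-1) = p·3 + (1−p)·(-4) ⟹ (-1) + 0p = (-4) + 7p ⟹ p = 3/7.
Country 1 indifferent between U and V: q·5 + (1−q)·(-4) = q·1 + (1−q)·6 ⟹ (-4) + 9q = 6 + (-5)q ⟹ q = 5/7.

p = 3/7, q = 5/7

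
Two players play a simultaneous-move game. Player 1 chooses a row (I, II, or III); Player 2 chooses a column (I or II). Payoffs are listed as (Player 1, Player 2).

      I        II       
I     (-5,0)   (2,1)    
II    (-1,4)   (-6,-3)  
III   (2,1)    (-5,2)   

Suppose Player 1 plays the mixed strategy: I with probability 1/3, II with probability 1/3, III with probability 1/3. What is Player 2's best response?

Player 2's best reply maximizes expected payoff against the mix.
I: (1/3)·0 + (1/3)·4 + (1/3)·1 = 5/3
II: (1/3)·1 + (1/3)·(-3) + (1/3)·2 = 0
Highest expected payoff is 5/3, from I.

I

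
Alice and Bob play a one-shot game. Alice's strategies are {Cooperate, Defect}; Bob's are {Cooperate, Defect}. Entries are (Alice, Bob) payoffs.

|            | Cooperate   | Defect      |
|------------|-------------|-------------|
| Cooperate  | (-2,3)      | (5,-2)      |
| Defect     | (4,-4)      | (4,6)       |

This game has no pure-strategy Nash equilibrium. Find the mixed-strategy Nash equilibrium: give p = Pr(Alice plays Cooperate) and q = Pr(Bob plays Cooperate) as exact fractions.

In a mixed NE each player is indifferent between their pure strategies, so the opponent's mix sets the indifference.
Bob indifferent between Cooperate and Defect: p·3 + (1−p)·(-4) = p·(-2) + (1−p)·6 ⟹ (-4) + 7p = 6 + (-8)p ⟹ p = 2/3.
Alice indifferent between Cooperate and Defect: q·(-2) + (1−q)·5 = q·4 + (1−q)·4 ⟹ 5 + (-7)q = 4 + 0q ⟹ q = 1/7.

p = 2/3, q = 1/7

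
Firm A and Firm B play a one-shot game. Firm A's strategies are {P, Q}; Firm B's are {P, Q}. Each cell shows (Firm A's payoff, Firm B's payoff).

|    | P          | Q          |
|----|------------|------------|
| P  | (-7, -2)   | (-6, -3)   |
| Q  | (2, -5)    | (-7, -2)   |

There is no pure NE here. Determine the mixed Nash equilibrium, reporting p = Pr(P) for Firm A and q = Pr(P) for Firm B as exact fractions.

Each player's mixing probability is pinned down by making the *other* player indifferent.
Firm B indifferent between P and Q: p·(-2) + (1−p)·(-5) = p·(-3) + (1−p)·(-2) ⟹ (-5) + 3p = (-2) + (-1)p ⟹ p = 3/4.
Firm A indifferent between P and Q: q·(-7) + (1−q)·(-6) = q·2 + (1−q)·(-7) ⟹ (-6) + (-1)q = (-7) + 9q ⟹ q = 1/10.

p = 3/4, q = 1/10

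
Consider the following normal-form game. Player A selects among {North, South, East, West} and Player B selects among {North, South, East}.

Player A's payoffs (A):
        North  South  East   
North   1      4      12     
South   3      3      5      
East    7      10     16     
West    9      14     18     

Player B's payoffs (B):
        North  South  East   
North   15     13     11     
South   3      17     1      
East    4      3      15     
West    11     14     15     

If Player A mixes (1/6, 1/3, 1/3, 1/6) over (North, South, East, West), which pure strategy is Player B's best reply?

Compute Player B's expected payoff from each pure strategy against the given mix.
North: (1/6)·15 + (1/3)·3 + (1/3)·4 + (1/6)·11 = 20/3
South: (1/6)·13 + (1/3)·17 + (1/3)·3 + (1/6)·14 = 67/6
East: (1/6)·11 + (1/3)·1 + (1/3)·15 + (1/6)·15 = 29/3
Highest expected payoff is 67/6, from South.

South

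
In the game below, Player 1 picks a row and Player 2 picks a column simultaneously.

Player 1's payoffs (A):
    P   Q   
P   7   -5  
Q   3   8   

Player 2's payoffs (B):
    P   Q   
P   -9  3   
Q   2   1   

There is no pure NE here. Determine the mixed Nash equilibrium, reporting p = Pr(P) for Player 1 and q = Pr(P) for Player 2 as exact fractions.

p = 1/13, q = 13/17

Each player's mixing probability is pinned down by making the *other* player indifferent.
Player 2 indifferent between P and Q: p·(-9) + (1−p)·2 = p·3 + (1−p)·1 ⟹ 2 + (-11)p = 1 + 2p ⟹ p = 1/13.
Player 1 indifferent between P and Q: q·7 + (1−q)·(-5) = q·3 + (1−q)·8 ⟹ (-5) + 12q = 8 + (-5)q ⟹ q = 13/17.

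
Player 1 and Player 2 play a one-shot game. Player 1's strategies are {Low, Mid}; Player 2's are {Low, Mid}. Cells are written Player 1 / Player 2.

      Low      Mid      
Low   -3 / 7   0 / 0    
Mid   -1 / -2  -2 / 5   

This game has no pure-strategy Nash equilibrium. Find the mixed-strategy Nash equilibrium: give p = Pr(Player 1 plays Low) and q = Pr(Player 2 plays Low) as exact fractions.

In a mixed NE each player is indifferent between their pure strategies, so the opponent's mix sets the indifference.
Player 2 indifferent between Low and Mid: p·7 + (1−p)·(-2) = p·0 + (1−p)·5 ⟹ (-2) + 9p = 5 + (-5)p ⟹ p = 1/2.
Player 1 indifferent between Low and Mid: q·(-3) + (1−q)·0 = q·(-1) + (1−q)·(-2) ⟹ 0 + (-3)q = (-2) + 1q ⟹ q = 1/2.

p = 1/2, q = 1/2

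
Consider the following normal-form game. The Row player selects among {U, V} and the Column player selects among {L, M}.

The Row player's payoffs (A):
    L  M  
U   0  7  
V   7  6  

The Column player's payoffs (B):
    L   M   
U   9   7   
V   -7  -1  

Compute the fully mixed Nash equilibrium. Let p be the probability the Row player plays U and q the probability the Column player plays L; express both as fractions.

p = 3/4, q = 1/8

In a mixed NE each player is indifferent between their pure strategies, so the opponent's mix sets the indifference.
The Column player indifferent between L and M: p·9 + (1−p)·(-7) = p·7 + (1−p)·(-1) ⟹ (-7) + 16p = (-1) + 8p ⟹ p = 3/4.
The Row player indifferent between U and V: q·0 + (1−q)·7 = q·7 + (1−q)·6 ⟹ 7 + (-7)q = 6 + 1q ⟹ q = 1/8.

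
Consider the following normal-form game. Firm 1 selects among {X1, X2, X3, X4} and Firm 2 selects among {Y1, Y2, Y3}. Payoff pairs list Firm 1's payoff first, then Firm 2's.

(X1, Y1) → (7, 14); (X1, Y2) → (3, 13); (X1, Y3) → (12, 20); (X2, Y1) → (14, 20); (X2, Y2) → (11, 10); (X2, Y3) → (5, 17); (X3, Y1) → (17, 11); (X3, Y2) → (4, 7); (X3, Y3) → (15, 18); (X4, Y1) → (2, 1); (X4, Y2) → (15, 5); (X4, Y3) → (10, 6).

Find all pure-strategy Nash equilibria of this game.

(X3, Y3)

Check mutual best responses: a cell is a NE iff neither player can gain by unilaterally deviating.
Firm 1's best responses — vs Y1: X3 (payoff 17); vs Y2: X4 (payoff 15); vs Y3: X3 (payoff 15).
Firm 2's best responses — vs X1: Y3 (payoff 20); vs X2: Y1 (payoff 20); vs X3: Y3 (payoff 18); vs X4: Y3 (payoff 6).
The only mutual best response is (X3, Y3); neither player gains by switching there.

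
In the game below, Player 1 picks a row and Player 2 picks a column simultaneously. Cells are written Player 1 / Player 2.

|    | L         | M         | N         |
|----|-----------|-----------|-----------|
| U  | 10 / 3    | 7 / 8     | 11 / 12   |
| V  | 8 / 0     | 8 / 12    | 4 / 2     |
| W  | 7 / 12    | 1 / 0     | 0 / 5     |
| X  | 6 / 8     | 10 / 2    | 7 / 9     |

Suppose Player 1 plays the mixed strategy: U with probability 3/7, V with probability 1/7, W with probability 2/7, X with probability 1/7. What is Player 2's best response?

N

Compute Player 2's expected payoff from each pure strategy against the given mix.
L: (3/7)·3 + (1/7)·0 + (2/7)·12 + (1/7)·8 = 41/7
M: (3/7)·8 + (1/7)·12 + (2/7)·0 + (1/7)·2 = 38/7
N: (3/7)·12 + (1/7)·2 + (2/7)·5 + (1/7)·9 = 57/7
Highest expected payoff is 57/7, from N.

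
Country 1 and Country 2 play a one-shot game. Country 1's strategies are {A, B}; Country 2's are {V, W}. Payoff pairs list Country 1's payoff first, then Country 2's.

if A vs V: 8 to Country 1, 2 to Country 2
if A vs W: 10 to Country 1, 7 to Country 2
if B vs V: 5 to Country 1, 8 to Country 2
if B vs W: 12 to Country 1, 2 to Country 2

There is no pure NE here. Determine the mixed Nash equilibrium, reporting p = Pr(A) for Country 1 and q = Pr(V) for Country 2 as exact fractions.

Each player's mixing probability is pinned down by making the *other* player indifferent.
Country 2 indifferent between V and W: p·2 + (1−p)·8 = p·7 + (1−p)·2 ⟹ 8 + (-6)p = 2 + 5p ⟹ p = 6/11.
Country 1 indifferent between A and B: q·8 + (1−q)·10 = q·5 + (1−q)·12 ⟹ 10 + (-2)q = 12 + (-7)q ⟹ q = 2/5.

p = 6/11, q = 2/5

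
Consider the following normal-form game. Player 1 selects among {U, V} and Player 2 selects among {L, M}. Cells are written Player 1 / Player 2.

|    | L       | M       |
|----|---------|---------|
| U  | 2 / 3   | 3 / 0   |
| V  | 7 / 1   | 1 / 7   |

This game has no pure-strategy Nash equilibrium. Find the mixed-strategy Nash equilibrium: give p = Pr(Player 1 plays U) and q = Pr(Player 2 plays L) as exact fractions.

p = 2/3, q = 2/7

In a mixed NE each player is indifferent between their pure strategies, so the opponent's mix sets the indifference.
Player 2 indifferent between L and M: p·3 + (1−p)·1 = p·0 + (1−p)·7 ⟹ 1 + 2p = 7 + (-7)p ⟹ p = 2/3.
Player 1 indifferent between U and V: q·2 + (1−q)·3 = q·7 + (1−q)·1 ⟹ 3 + (-1)q = 1 + 6q ⟹ q = 2/7.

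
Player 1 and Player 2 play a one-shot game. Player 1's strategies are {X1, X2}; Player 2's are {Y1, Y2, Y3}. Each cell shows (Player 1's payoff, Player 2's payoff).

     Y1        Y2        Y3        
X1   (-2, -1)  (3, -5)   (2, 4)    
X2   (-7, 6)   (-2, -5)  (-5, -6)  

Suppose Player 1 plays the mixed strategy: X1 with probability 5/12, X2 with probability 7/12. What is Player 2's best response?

Player 2's best reply maximizes expected payoff against the mix.
Y1: (5/12)·(-1) + (7/12)·6 = 37/12
Y2: (5/12)·(-5) + (7/12)·(-5) = -5
Y3: (5/12)·4 + (7/12)·(-6) = -11/6
Highest expected payoff is 37/12, from Y1.

Y1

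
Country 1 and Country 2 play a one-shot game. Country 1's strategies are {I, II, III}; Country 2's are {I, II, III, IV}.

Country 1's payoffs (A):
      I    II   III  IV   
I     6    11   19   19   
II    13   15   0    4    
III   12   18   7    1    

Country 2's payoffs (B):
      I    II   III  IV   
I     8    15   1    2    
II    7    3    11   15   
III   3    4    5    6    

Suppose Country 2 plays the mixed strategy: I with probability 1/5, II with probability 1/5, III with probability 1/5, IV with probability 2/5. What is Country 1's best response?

Compute Country 1's expected payoff from each pure strategy against the given mix.
I: (1/5)·6 + (1/5)·11 + (1/5)·19 + (2/5)·19 = 74/5
II: (1/5)·13 + (1/5)·15 + (1/5)·0 + (2/5)·4 = 36/5
III: (1/5)·12 + (1/5)·18 + (1/5)·7 + (2/5)·1 = 39/5
Highest expected payoff is 74/5, from I.

I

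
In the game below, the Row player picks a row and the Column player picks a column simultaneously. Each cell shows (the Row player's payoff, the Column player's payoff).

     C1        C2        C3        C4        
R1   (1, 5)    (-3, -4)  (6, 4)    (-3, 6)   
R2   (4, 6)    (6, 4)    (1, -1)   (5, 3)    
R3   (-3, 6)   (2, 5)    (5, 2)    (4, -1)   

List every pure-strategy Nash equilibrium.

(R2, C1)

Check mutual best responses: a cell is a NE iff neither player can gain by unilaterally deviating.
The Row player's best responses — vs C1: R2 (payoff 4); vs C2: R2 (payoff 6); vs C3: R1 (payoff 6); vs C4: R2 (payoff 5).
The Column player's best responses — vs R1: C4 (payoff 6); vs R2: C1 (payoff 6); vs R3: C1 (payoff 6).
The only mutual best response is (R2, C1); neither player gains by switching there.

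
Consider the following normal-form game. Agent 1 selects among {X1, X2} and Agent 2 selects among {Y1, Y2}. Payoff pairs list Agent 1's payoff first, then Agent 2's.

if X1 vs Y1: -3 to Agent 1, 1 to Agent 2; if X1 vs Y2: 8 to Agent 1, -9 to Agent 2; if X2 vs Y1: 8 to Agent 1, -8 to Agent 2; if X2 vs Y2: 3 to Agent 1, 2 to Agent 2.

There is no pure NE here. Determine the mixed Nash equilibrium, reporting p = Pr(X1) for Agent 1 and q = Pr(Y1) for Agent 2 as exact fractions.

p = 1/2, q = 5/16

In a mixed NE each player is indifferent between their pure strategies, so the opponent's mix sets the indifference.
Agent 2 indifferent between Y1 and Y2: p·1 + (1−p)·(-8) = p·(-9) + (1−p)·2 ⟹ (-8) + 9p = 2 + (-11)p ⟹ p = 1/2.
Agent 1 indifferent between X1 and X2: q·(-3) + (1−q)·8 = q·8 + (1−q)·3 ⟹ 8 + (-11)q = 3 + 5q ⟹ q = 5/16.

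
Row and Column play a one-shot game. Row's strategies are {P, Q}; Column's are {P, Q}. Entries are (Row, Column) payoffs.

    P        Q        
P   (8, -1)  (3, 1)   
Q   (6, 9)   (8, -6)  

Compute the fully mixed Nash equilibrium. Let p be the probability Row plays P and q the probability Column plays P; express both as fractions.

Each player's mixing probability is pinned down by making the *other* player indifferent.
Column indifferent between P and Q: p·(-1) + (1−p)·9 = p·1 + (1−p)·(-6) ⟹ 9 + (-10)p = (-6) + 7p ⟹ p = 15/17.
Row indifferent between P and Q: q·8 + (1−q)·3 = q·6 + (1−q)·8 ⟹ 3 + 5q = 8 + (-2)q ⟹ q = 5/7.

p = 15/17, q = 5/7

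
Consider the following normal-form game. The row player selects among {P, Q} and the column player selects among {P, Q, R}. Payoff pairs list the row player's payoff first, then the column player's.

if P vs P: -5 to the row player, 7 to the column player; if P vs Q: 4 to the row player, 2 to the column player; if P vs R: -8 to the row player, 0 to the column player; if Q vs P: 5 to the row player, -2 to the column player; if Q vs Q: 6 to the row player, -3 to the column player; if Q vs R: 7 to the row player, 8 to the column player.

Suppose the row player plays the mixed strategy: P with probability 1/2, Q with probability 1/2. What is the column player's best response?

The column player's best reply maximizes expected payoff against the mix.
P: (1/2)·7 + (1/2)·(-2) = 5/2
Q: (1/2)·2 + (1/2)·(-3) = -1/2
R: (1/2)·0 + (1/2)·8 = 4
Highest expected payoff is 4, from R.

R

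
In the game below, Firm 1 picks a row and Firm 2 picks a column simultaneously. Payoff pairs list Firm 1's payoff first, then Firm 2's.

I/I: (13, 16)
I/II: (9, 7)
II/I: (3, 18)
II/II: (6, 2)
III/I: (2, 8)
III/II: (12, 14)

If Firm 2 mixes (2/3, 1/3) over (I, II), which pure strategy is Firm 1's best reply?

Compute Firm 1's expected payoff from each pure strategy against the given mix.
I: (2/3)·13 + (1/3)·9 = 35/3
II: (2/3)·3 + (1/3)·6 = 4
III: (2/3)·2 + (1/3)·12 = 16/3
Highest expected payoff is 35/3, from I.

I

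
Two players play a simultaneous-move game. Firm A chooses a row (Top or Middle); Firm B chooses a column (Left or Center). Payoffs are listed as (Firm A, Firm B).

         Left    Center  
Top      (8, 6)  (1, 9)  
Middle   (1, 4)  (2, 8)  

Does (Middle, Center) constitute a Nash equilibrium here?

Holding Firm B at Center: Firm A gets 2 from Middle, versus 1 from Top. No profitable deviation for Firm A.
Holding Firm A at Middle: Firm B gets 8 from Center, versus 4 from Left. No profitable deviation for Firm B either.

Yes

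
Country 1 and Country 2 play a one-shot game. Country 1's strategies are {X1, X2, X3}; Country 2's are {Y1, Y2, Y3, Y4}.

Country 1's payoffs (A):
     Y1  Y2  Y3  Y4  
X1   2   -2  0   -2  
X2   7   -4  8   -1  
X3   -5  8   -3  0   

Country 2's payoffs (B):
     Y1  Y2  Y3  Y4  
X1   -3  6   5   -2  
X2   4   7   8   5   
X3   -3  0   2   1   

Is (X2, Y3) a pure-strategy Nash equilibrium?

Yes

Holding Country 2 at Y3: Country 1 gets 8 from X2, versus 0 from X1, -3 from X3. No profitable deviation for Country 1.
Holding Country 1 at X2: Country 2 gets 8 from Y3, versus 4 from Y1, 7 from Y2, 5 from Y4. No profitable deviation for Country 2 either.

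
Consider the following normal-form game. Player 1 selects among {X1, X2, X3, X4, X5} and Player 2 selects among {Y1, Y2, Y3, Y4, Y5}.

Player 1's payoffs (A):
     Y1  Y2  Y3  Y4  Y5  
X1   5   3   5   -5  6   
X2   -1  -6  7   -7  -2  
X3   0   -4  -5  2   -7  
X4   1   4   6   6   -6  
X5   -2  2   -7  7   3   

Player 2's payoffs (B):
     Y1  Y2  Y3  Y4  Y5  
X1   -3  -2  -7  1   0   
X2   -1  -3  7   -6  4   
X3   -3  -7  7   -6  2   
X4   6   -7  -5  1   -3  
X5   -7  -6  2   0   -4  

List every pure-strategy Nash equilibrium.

(X2, Y3)

Check mutual best responses: a cell is a NE iff neither player can gain by unilaterally deviating.
Player 1's best responses — vs Y1: X1 (payoff 5); vs Y2: X4 (payoff 4); vs Y3: X2 (payoff 7); vs Y4: X5 (payoff 7); vs Y5: X1 (payoff 6).
Player 2's best responses — vs X1: Y4 (payoff 1); vs X2: Y3 (payoff 7); vs X3: Y3 (payoff 7); vs X4: Y1 (payoff 6); vs X5: Y3 (payoff 2).
The only mutual best response is (X2, Y3); neither player gains by switching there.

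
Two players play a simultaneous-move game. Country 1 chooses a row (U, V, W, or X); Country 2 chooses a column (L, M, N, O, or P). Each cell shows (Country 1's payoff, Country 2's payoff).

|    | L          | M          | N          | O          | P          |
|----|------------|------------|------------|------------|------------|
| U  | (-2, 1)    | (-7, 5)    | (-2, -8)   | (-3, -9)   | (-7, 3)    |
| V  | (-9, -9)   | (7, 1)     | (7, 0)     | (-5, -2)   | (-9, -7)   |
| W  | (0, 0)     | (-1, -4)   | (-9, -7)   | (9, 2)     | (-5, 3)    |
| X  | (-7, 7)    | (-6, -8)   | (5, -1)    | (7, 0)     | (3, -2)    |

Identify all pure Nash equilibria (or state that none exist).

(V, M)

A profile is a Nash equilibrium when each player is best-responding to the other.
Country 1's best responses — vs L: W (payoff 0); vs M: V (payoff 7); vs N: V (payoff 7); vs O: W (payoff 9); vs P: X (payoff 3).
Country 2's best responses — vs U: M (payoff 5); vs V: M (payoff 1); vs W: P (payoff 3); vs X: L (payoff 7).
The only mutual best response is (V, M); neither player gains by switching there.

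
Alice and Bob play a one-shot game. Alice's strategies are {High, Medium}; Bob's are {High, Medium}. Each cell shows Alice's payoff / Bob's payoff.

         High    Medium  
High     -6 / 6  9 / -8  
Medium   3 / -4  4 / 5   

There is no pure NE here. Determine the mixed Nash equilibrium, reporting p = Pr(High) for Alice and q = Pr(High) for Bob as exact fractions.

In a mixed NE each player is indifferent between their pure strategies, so the opponent's mix sets the indifference.
Bob indifferent between High and Medium: p·6 + (1−p)·(-4) = p·(-8) + (1−p)·5 ⟹ (-4) + 10p = 5 + (-13)p ⟹ p = 9/23.
Alice indifferent between High and Medium: q·(-6) + (1−q)·9 = q·3 + (1−q)·4 ⟹ 9 + (-15)q = 4 + (-1)q ⟹ q = 5/14.

p = 9/23, q = 5/14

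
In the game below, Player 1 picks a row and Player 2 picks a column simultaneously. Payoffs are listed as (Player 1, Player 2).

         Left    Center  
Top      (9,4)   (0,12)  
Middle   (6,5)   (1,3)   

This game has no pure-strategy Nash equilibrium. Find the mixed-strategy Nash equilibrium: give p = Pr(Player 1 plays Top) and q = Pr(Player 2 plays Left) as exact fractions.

Each player's mixing probability is pinned down by making the *other* player indifferent.
Player 2 indifferent between Left and Center: p·4 + (1−p)·5 = p·12 + (1−p)·3 ⟹ 5 + (-1)p = 3 + 9p ⟹ p = 1/5.
Player 1 indifferent between Top and Middle: q·9 + (1−q)·0 = q·6 + (1−q)·1 ⟹ 0 + 9q = 1 + 5q ⟹ q = 1/4.

p = 1/5, q = 1/4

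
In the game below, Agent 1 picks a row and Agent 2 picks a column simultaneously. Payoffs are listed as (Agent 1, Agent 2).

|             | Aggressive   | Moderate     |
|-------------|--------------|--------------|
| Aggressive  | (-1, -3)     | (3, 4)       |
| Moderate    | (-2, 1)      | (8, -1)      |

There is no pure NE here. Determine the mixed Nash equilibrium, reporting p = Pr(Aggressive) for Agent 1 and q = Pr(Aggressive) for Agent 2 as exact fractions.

p = 2/9, q = 5/6

In a mixed NE each player is indifferent between their pure strategies, so the opponent's mix sets the indifference.
Agent 2 indifferent between Aggressive and Moderate: p·(-3) + (1−p)·1 = p·4 + (1−p)·(-1) ⟹ 1 + (-4)p = (-1) + 5p ⟹ p = 2/9.
Agent 1 indifferent between Aggressive and Moderate: q·(-1) + (1−q)·3 = q·(-2) + (1−q)·8 ⟹ 3 + (-4)q = 8 + (-10)q ⟹ q = 5/6.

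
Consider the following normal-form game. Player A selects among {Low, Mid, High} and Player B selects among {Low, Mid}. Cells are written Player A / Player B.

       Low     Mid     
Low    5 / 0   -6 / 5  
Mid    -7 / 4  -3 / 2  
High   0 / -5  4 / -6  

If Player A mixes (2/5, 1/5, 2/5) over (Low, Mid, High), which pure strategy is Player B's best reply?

Mid

Player B's best reply maximizes expected payoff against the mix.
Low: (2/5)·0 + (1/5)·4 + (2/5)·(-5) = -6/5
Mid: (2/5)·5 + (1/5)·2 + (2/5)·(-6) = 0
Highest expected payoff is 0, from Mid.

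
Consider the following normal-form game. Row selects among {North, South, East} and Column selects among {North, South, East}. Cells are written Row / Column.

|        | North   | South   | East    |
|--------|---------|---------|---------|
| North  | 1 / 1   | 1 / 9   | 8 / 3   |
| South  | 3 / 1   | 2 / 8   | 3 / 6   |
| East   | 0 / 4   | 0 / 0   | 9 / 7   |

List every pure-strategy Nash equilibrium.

Check mutual best responses: a cell is a NE iff neither player can gain by unilaterally deviating.
Row's best responses — vs North: South (payoff 3); vs South: South (payoff 2); vs East: East (payoff 9).
Column's best responses — vs North: South (payoff 9); vs South: South (payoff 8); vs East: East (payoff 7).
Mutual best responses occur at (South, South) and (East, East); at each, neither player gains by switching.

(South, South) and (East, East)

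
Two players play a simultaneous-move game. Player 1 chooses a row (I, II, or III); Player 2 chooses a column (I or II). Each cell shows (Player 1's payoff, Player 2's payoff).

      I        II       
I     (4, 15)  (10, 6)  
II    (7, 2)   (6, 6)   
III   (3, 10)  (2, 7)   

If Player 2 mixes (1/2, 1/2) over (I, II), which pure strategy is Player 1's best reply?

I

Player 1's best reply maximizes expected payoff against the mix.
I: (1/2)·4 + (1/2)·10 = 7
II: (1/2)·7 + (1/2)·6 = 13/2
III: (1/2)·3 + (1/2)·2 = 5/2
Highest expected payoff is 7, from I.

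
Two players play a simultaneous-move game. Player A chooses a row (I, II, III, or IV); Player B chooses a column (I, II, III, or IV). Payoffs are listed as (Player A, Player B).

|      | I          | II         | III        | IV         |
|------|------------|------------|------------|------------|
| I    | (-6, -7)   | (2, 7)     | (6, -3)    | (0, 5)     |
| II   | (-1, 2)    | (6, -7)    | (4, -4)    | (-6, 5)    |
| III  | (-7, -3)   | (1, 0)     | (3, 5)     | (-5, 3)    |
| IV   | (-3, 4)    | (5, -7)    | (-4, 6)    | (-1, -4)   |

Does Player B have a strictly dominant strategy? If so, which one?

A strategy is strictly dominant if it gives Player B a strictly higher payoff than every other strategy, against every choice by the opponent.
I is not dominant: against I, II gives 7 > -7.
II is not dominant: against II, I gives 2 > -7.
III is not dominant: against I, II gives 7 > -3.
IV is not dominant: against I, II gives 7 > 5.
No single strategy is best against every opponent action.

No strictly dominant strategy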